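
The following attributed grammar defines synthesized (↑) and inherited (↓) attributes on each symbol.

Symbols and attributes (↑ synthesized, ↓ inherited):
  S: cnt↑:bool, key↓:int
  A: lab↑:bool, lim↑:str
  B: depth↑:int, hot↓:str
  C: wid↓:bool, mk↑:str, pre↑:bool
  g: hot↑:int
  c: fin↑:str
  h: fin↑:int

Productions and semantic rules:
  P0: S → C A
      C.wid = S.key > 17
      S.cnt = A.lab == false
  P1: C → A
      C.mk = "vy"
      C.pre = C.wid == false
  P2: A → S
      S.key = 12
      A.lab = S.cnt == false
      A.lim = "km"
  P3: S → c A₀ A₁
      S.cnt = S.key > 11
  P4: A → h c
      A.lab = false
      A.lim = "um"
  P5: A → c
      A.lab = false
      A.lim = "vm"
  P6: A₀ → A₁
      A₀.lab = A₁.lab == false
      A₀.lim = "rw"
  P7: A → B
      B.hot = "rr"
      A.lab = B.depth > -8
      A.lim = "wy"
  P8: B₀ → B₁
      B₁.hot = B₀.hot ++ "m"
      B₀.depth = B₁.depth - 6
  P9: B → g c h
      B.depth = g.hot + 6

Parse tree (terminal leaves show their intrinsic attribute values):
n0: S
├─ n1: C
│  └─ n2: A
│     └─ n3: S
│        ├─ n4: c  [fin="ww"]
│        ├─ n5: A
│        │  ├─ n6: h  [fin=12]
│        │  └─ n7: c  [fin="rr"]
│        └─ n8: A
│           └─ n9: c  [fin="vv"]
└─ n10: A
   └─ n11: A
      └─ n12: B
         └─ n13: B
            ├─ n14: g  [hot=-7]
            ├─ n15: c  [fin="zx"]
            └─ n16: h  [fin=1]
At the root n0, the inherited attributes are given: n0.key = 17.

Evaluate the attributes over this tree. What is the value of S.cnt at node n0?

true

1. n0.key = 17  [given at root]
2. n1.wid = false  [S.key > 17]
3. n3.key = 12  [12]
4. n4.fin = "ww"  [terminal]
5. n6.fin = 12  [terminal]
6. n7.fin = "rr"  [terminal]
7. n5.lab = false  [false]
8. n5.lim = "um"  ["um"]
9. n9.fin = "vv"  [terminal]
10. n8.lab = false  [false]
11. n8.lim = "vm"  ["vm"]
12. n3.cnt = true  [S.key > 11]
13. n2.lab = false  [S.cnt == false]
14. n2.lim = "km"  ["km"]
15. n1.mk = "vy"  ["vy"]
16. n1.pre = true  [C.wid == false]
17. n12.hot = "rr"  ["rr"]
18. n13.hot = "rrm"  [B₀.hot ++ "m"]
19. n14.hot = -7  [terminal]
20. n15.fin = "zx"  [terminal]
21. n16.fin = 1  [terminal]
22. n13.depth = -1  [g.hot + 6]
23. n12.depth = -7  [B₁.depth - 6]
24. n11.lab = true  [B.depth > -8]
25. n11.lim = "wy"  ["wy"]
26. n10.lab = false  [A₁.lab == false]
27. n10.lim = "rw"  ["rw"]
28. n0.cnt = true  [A.lab == false]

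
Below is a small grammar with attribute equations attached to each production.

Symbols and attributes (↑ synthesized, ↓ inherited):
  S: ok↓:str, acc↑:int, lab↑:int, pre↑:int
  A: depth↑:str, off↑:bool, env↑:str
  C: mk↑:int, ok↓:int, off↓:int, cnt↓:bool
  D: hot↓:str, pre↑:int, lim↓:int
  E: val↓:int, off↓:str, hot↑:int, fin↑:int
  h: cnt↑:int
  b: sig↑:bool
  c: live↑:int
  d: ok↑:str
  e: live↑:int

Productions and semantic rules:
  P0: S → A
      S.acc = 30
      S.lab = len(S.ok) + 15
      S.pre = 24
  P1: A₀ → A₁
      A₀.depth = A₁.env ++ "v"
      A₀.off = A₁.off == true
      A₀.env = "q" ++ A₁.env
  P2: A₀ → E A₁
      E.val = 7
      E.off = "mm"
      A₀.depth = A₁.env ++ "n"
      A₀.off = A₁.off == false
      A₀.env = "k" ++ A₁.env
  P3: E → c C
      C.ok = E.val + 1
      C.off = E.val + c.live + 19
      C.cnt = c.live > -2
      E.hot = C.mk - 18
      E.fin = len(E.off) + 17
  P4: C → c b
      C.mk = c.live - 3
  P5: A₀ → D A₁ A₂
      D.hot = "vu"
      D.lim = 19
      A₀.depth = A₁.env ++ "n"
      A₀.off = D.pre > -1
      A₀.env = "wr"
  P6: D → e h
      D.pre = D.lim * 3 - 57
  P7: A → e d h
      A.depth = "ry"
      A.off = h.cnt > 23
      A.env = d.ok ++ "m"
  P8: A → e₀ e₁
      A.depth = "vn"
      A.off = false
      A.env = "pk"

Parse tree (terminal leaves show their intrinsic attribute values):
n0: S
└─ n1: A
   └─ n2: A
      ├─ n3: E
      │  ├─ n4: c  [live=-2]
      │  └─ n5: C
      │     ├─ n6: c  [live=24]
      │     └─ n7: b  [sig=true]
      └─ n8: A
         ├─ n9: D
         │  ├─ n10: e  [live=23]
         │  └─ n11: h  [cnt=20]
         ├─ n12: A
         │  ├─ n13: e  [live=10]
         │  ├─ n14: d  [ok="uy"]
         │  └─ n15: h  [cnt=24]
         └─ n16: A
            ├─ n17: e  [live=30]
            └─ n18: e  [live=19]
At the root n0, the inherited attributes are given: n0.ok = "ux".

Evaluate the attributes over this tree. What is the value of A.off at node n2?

false

1. n0.ok = "ux"  [given at root]
2. n3.val = 7  [7]
3. n3.off = "mm"  ["mm"]
4. n4.live = -2  [terminal]
5. n5.ok = 8  [E.val + 1]
6. n5.off = 24  [E.val + c.live + 19]
7. n5.cnt = false  [c.live > -2]
8. n6.live = 24  [terminal]
9. n7.sig = true  [terminal]
10. n5.mk = 21  [c.live - 3]
11. n3.hot = 3  [C.mk - 18]
12. n3.fin = 19  [len(E.off) + 17]
13. n9.hot = "vu"  ["vu"]
14. n9.lim = 19  [19]
15. n10.live = 23  [terminal]
16. n11.cnt = 20  [terminal]
17. n9.pre = 0  [D.lim * 3 - 57]
18. n13.live = 10  [terminal]
19. n14.ok = "uy"  [terminal]
20. n15.cnt = 24  [terminal]
21. n12.depth = "ry"  ["ry"]
22. n12.off = true  [h.cnt > 23]
23. n12.env = "uym"  [d.ok ++ "m"]
24. n17.live = 30  [terminal]
25. n18.live = 19  [terminal]
26. n16.depth = "vn"  ["vn"]
27. n16.off = false  [false]
28. n16.env = "pk"  ["pk"]
29. n8.depth = "uymn"  [A₁.env ++ "n"]
30. n8.off = true  [D.pre > -1]
31. n8.env = "wr"  ["wr"]
32. n2.depth = "wrn"  [A₁.env ++ "n"]
33. n2.off = false  [A₁.off == false]
34. n2.env = "kwr"  ["k" ++ A₁.env]
35. n1.depth = "kwrv"  [A₁.env ++ "v"]
36. n1.off = false  [A₁.off == true]
37. n1.env = "qkwr"  ["q" ++ A₁.env]
38. n0.acc = 30  [30]
39. n0.lab = 17  [len(S.ok) + 15]
40. n0.pre = 24  [24]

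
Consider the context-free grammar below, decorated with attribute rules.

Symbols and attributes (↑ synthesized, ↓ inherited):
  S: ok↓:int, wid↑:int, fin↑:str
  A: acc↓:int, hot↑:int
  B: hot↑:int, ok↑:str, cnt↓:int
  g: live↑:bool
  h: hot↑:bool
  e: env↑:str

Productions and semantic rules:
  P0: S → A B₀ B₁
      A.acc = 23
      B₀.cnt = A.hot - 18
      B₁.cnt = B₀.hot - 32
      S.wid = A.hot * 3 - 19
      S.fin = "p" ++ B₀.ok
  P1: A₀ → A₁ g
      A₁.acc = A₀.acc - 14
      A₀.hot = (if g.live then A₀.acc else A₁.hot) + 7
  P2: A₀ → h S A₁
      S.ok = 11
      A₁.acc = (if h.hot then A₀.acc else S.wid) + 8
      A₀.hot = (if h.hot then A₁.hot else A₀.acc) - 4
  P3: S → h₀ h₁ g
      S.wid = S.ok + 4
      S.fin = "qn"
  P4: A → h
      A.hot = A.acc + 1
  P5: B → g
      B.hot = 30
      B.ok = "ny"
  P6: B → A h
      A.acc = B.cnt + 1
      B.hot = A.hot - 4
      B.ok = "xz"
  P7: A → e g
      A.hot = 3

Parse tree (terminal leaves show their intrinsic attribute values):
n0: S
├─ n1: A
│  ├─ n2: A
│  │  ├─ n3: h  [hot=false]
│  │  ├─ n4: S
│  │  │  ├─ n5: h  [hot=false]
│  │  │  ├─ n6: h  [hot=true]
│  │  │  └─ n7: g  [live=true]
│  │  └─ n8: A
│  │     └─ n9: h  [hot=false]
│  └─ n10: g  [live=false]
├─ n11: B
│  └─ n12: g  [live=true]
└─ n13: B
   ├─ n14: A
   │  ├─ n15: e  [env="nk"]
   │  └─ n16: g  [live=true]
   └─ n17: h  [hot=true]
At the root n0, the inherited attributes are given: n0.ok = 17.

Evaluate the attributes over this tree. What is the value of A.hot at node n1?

1. n0.ok = 17  [given at root]
2. n1.acc = 23  [23]
3. n2.acc = 9  [A₀.acc - 14]
4. n3.hot = false  [terminal]
5. n4.ok = 11  [11]
6. n5.hot = false  [terminal]
7. n6.hot = true  [terminal]
8. n7.live = true  [terminal]
9. n4.wid = 15  [S.ok + 4]
10. n4.fin = "qn"  ["qn"]
11. n8.acc = 23  [(if h.hot then A₀.acc else S.wid) + 8]
12. n9.hot = false  [terminal]
13. n8.hot = 24  [A.acc + 1]
14. n2.hot = 5  [(if h.hot then A₁.hot else A₀.acc) - 4]
15. n10.live = false  [terminal]
16. n1.hot = 12  [(if g.live then A₀.acc else A₁.hot) + 7]
17. n11.cnt = -6  [A.hot - 18]
18. n12.live = true  [terminal]
19. n11.hot = 30  [30]
20. n11.ok = "ny"  ["ny"]
21. n13.cnt = -2  [B₀.hot - 32]
22. n14.acc = -1  [B.cnt + 1]
23. n15.env = "nk"  [terminal]
24. n16.live = true  [terminal]
25. n14.hot = 3  [3]
26. n17.hot = true  [terminal]
27. n13.hot = -1  [A.hot - 4]
28. n13.ok = "xz"  ["xz"]
29. n0.wid = 17  [A.hot * 3 - 19]
30. n0.fin = "pny"  ["p" ++ B₀.ok]

12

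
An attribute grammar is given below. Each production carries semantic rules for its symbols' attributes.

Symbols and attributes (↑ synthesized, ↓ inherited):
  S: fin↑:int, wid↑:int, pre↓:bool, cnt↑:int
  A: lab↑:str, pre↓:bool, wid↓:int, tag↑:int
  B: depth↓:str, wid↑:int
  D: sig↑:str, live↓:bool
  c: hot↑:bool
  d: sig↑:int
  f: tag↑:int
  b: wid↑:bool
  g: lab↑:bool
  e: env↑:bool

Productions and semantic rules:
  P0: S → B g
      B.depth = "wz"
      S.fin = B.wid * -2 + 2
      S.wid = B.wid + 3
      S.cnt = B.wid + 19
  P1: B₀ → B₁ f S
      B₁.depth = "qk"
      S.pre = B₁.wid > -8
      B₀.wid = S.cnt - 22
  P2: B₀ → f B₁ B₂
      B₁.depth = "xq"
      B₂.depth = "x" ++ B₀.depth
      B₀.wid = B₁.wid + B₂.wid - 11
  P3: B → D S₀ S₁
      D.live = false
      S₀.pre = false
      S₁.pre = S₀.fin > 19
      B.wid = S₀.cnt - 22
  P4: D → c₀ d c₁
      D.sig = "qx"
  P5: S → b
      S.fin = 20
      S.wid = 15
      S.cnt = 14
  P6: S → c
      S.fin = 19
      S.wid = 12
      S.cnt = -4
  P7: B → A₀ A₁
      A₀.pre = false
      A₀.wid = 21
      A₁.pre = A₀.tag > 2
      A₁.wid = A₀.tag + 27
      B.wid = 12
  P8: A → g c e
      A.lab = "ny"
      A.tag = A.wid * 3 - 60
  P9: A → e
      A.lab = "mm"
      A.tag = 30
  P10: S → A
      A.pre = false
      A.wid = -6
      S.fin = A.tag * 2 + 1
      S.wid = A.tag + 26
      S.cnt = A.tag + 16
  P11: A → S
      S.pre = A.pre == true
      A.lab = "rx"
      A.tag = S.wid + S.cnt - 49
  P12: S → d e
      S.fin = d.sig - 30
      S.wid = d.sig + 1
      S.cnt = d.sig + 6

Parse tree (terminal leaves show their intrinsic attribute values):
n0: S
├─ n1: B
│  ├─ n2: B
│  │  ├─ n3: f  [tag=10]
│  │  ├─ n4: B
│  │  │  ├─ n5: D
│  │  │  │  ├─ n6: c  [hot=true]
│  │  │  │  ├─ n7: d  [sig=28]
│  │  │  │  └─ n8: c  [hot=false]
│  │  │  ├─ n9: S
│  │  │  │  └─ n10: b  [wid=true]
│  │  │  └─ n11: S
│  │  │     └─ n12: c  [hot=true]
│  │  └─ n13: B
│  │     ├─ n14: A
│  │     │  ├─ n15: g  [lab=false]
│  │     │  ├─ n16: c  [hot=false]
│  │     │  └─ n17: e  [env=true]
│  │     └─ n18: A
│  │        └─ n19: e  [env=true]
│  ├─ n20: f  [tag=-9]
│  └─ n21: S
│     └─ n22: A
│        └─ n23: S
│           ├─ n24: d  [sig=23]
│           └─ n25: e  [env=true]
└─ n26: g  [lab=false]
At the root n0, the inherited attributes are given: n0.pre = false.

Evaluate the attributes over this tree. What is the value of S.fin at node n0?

6

1. n0.pre = false  [given at root]
2. n1.depth = "wz"  ["wz"]
3. n2.depth = "qk"  ["qk"]
4. n3.tag = 10  [terminal]
5. n4.depth = "xq"  ["xq"]
6. n5.live = false  [false]
7. n6.hot = true  [terminal]
8. n7.sig = 28  [terminal]
9. n8.hot = false  [terminal]
10. n5.sig = "qx"  ["qx"]
11. n9.pre = false  [false]
12. n10.wid = true  [terminal]
13. n9.fin = 20  [20]
14. n9.wid = 15  [15]
15. n9.cnt = 14  [14]
16. n11.pre = true  [S₀.fin > 19]
17. n12.hot = true  [terminal]
18. n11.fin = 19  [19]
19. n11.wid = 12  [12]
20. n11.cnt = -4  [-4]
21. n4.wid = -8  [S₀.cnt - 22]
22. n13.depth = "xqk"  ["x" ++ B₀.depth]
23. n14.pre = false  [false]
24. n14.wid = 21  [21]
25. n15.lab = false  [terminal]
26. n16.hot = false  [terminal]
27. n17.env = true  [terminal]
28. n14.lab = "ny"  ["ny"]
29. n14.tag = 3  [A.wid * 3 - 60]
30. n18.pre = true  [A₀.tag > 2]
31. n18.wid = 30  [A₀.tag + 27]
32. n19.env = true  [terminal]
33. n18.lab = "mm"  ["mm"]
34. n18.tag = 30  [30]
35. n13.wid = 12  [12]
36. n2.wid = -7  [B₁.wid + B₂.wid - 11]
37. n20.tag = -9  [terminal]
38. n21.pre = true  [B₁.wid > -8]
39. n22.pre = false  [false]
40. n22.wid = -6  [-6]
41. n23.pre = false  [A.pre == true]
42. n24.sig = 23  [terminal]
43. n25.env = true  [terminal]
44. n23.fin = -7  [d.sig - 30]
45. n23.wid = 24  [d.sig + 1]
46. n23.cnt = 29  [d.sig + 6]
47. n22.lab = "rx"  ["rx"]
48. n22.tag = 4  [S.wid + S.cnt - 49]
49. n21.fin = 9  [A.tag * 2 + 1]
50. n21.wid = 30  [A.tag + 26]
51. n21.cnt = 20  [A.tag + 16]
52. n1.wid = -2  [S.cnt - 22]
53. n26.lab = false  [terminal]
54. n0.fin = 6  [B.wid * -2 + 2]
55. n0.wid = 1  [B.wid + 3]
56. n0.cnt = 17  [B.wid + 19]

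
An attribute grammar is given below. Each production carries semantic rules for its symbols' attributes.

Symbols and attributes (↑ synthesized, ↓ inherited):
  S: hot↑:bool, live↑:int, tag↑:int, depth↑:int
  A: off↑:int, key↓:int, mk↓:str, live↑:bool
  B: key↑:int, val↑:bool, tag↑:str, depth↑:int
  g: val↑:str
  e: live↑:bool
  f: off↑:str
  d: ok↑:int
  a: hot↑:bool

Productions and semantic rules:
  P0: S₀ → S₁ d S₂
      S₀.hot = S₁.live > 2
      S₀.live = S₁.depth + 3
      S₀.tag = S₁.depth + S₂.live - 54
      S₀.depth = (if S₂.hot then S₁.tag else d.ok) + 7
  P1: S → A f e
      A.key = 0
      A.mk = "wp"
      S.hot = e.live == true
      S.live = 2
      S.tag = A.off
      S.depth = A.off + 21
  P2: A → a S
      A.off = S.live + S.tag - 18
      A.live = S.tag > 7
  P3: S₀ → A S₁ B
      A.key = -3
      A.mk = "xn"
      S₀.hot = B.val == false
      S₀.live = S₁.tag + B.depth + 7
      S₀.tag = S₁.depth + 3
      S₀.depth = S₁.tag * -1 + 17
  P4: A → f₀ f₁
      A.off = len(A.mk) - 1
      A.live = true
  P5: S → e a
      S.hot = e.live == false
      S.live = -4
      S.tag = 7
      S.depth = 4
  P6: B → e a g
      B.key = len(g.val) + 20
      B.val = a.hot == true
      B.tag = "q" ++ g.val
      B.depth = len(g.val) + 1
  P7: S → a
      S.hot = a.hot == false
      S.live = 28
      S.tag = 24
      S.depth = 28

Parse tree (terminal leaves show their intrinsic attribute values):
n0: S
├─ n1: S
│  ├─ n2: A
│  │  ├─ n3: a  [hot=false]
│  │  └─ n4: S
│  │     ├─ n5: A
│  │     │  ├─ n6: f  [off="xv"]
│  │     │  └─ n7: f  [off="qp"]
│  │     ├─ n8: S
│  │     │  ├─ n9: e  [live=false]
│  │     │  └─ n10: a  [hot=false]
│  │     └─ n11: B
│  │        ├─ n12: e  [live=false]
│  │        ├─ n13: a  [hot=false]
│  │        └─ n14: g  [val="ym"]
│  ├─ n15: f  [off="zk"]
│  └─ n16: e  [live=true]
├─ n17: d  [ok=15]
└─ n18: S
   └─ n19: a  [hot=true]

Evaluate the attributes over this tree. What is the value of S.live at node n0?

30

1. n2.key = 0  [0]
2. n2.mk = "wp"  ["wp"]
3. n3.hot = false  [terminal]
4. n5.key = -3  [-3]
5. n5.mk = "xn"  ["xn"]
6. n6.off = "xv"  [terminal]
7. n7.off = "qp"  [terminal]
8. n5.off = 1  [len(A.mk) - 1]
9. n5.live = true  [true]
10. n9.live = false  [terminal]
11. n10.hot = false  [terminal]
12. n8.hot = true  [e.live == false]
13. n8.live = -4  [-4]
14. n8.tag = 7  [7]
15. n8.depth = 4  [4]
16. n12.live = false  [terminal]
17. n13.hot = false  [terminal]
18. n14.val = "ym"  [terminal]
19. n11.key = 22  [len(g.val) + 20]
20. n11.val = false  [a.hot == true]
21. n11.tag = "qym"  ["q" ++ g.val]
22. n11.depth = 3  [len(g.val) + 1]
23. n4.hot = true  [B.val == false]
24. n4.live = 17  [S₁.tag + B.depth + 7]
25. n4.tag = 7  [S₁.depth + 3]
26. n4.depth = 10  [S₁.tag * -1 + 17]
27. n2.off = 6  [S.live + S.tag - 18]
28. n2.live = false  [S.tag > 7]
29. n15.off = "zk"  [terminal]
30. n16.live = true  [terminal]
31. n1.hot = true  [e.live == true]
32. n1.live = 2  [2]
33. n1.tag = 6  [A.off]
34. n1.depth = 27  [A.off + 21]
35. n17.ok = 15  [terminal]
36. n19.hot = true  [terminal]
37. n18.hot = false  [a.hot == false]
38. n18.live = 28  [28]
39. n18.tag = 24  [24]
40. n18.depth = 28  [28]
41. n0.hot = false  [S₁.live > 2]
42. n0.live = 30  [S₁.depth + 3]
43. n0.tag = 1  [S₁.depth + S₂.live - 54]
44. n0.depth = 22  [(if S₂.hot then S₁.tag else d.ok) + 7]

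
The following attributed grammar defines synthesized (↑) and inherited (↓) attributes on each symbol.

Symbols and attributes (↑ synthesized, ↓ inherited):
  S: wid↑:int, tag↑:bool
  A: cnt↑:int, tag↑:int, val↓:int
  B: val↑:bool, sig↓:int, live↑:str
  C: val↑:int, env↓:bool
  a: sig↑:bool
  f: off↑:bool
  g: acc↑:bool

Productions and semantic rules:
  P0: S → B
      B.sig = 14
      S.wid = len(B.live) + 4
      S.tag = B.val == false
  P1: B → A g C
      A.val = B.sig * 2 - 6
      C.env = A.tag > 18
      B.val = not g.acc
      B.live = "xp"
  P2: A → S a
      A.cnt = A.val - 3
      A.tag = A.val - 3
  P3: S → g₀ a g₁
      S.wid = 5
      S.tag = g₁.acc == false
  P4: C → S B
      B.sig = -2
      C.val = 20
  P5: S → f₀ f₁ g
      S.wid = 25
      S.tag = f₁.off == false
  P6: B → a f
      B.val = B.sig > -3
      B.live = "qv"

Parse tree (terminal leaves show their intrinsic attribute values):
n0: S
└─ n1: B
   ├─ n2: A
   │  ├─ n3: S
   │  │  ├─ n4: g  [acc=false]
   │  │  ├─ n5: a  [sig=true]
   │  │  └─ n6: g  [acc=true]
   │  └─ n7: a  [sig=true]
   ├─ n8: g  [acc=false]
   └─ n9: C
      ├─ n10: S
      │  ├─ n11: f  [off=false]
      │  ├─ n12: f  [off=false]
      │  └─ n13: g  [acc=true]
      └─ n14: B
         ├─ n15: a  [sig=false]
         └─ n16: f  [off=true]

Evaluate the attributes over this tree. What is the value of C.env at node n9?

true

1. n1.sig = 14  [14]
2. n2.val = 22  [B.sig * 2 - 6]
3. n4.acc = false  [terminal]
4. n5.sig = true  [terminal]
5. n6.acc = true  [terminal]
6. n3.wid = 5  [5]
7. n3.tag = false  [g₁.acc == false]
8. n7.sig = true  [terminal]
9. n2.cnt = 19  [A.val - 3]
10. n2.tag = 19  [A.val - 3]
11. n8.acc = false  [terminal]
12. n9.env = true  [A.tag > 18]
13. n11.off = false  [terminal]
14. n12.off = false  [terminal]
15. n13.acc = true  [terminal]
16. n10.wid = 25  [25]
17. n10.tag = true  [f₁.off == false]
18. n14.sig = -2  [-2]
19. n15.sig = false  [terminal]
20. n16.off = true  [terminal]
21. n14.val = true  [B.sig > -3]
22. n14.live = "qv"  ["qv"]
23. n9.val = 20  [20]
24. n1.val = true  [not g.acc]
25. n1.live = "xp"  ["xp"]
26. n0.wid = 6  [len(B.live) + 4]
27. n0.tag = false  [B.val == false]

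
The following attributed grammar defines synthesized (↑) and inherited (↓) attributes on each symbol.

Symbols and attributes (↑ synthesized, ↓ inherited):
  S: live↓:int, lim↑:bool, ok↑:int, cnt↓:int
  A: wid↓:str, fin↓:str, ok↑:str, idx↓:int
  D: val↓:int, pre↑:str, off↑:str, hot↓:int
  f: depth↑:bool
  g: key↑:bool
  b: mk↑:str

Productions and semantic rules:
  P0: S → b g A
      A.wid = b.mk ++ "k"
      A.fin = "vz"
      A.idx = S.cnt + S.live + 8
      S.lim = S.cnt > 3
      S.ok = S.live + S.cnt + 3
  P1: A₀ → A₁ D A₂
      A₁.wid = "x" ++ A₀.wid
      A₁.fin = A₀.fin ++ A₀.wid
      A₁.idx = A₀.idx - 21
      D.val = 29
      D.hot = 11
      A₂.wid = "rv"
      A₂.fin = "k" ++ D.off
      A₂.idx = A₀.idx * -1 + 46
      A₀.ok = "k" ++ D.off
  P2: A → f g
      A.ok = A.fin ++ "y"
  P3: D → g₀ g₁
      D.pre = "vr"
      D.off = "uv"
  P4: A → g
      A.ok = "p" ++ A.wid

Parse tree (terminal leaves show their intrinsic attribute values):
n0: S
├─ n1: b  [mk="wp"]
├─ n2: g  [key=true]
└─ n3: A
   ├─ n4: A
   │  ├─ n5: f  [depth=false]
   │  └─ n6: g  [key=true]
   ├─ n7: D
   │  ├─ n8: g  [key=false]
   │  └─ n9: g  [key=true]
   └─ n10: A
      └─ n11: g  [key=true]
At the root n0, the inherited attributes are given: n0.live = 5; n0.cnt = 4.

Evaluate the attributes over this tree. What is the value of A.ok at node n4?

"vzwpky"

1. n0.live = 5  [given at root]
2. n0.cnt = 4  [given at root]
3. n1.mk = "wp"  [terminal]
4. n2.key = true  [terminal]
5. n3.wid = "wpk"  [b.mk ++ "k"]
6. n3.fin = "vz"  ["vz"]
7. n3.idx = 17  [S.cnt + S.live + 8]
8. n4.wid = "xwpk"  ["x" ++ A₀.wid]
9. n4.fin = "vzwpk"  [A₀.fin ++ A₀.wid]
10. n4.idx = -4  [A₀.idx - 21]
11. n5.depth = false  [terminal]
12. n6.key = true  [terminal]
13. n4.ok = "vzwpky"  [A.fin ++ "y"]
14. n7.val = 29  [29]
15. n7.hot = 11  [11]
16. n8.key = false  [terminal]
17. n9.key = true  [terminal]
18. n7.pre = "vr"  ["vr"]
19. n7.off = "uv"  ["uv"]
20. n10.wid = "rv"  ["rv"]
21. n10.fin = "kuv"  ["k" ++ D.off]
22. n10.idx = 29  [A₀.idx * -1 + 46]
23. n11.key = true  [terminal]
24. n10.ok = "prv"  ["p" ++ A.wid]
25. n3.ok = "kuv"  ["k" ++ D.off]
26. n0.lim = true  [S.cnt > 3]
27. n0.ok = 12  [S.live + S.cnt + 3]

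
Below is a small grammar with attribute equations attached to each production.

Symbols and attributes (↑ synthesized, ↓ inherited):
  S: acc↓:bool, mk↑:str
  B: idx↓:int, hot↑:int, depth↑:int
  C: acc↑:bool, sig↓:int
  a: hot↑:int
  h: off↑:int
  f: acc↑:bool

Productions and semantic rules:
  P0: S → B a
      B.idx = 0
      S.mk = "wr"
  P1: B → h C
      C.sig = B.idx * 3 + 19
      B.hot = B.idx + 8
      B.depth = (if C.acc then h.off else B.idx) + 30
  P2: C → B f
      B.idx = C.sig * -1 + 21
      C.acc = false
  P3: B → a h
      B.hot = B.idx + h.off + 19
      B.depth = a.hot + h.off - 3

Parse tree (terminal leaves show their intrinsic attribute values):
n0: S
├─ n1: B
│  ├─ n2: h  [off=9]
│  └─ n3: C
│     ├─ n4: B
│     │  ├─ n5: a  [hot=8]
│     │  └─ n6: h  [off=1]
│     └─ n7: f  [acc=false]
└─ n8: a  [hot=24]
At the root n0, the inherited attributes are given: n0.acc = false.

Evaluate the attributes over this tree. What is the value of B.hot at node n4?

1. n0.acc = false  [given at root]
2. n1.idx = 0  [0]
3. n2.off = 9  [terminal]
4. n3.sig = 19  [B.idx * 3 + 19]
5. n4.idx = 2  [C.sig * -1 + 21]
6. n5.hot = 8  [terminal]
7. n6.off = 1  [terminal]
8. n4.hot = 22  [B.idx + h.off + 19]
9. n4.depth = 6  [a.hot + h.off - 3]
10. n7.acc = false  [terminal]
11. n3.acc = false  [false]
12. n1.hot = 8  [B.idx + 8]
13. n1.depth = 30  [(if C.acc then h.off else B.idx) + 30]
14. n8.hot = 24  [terminal]
15. n0.mk = "wr"  ["wr"]

22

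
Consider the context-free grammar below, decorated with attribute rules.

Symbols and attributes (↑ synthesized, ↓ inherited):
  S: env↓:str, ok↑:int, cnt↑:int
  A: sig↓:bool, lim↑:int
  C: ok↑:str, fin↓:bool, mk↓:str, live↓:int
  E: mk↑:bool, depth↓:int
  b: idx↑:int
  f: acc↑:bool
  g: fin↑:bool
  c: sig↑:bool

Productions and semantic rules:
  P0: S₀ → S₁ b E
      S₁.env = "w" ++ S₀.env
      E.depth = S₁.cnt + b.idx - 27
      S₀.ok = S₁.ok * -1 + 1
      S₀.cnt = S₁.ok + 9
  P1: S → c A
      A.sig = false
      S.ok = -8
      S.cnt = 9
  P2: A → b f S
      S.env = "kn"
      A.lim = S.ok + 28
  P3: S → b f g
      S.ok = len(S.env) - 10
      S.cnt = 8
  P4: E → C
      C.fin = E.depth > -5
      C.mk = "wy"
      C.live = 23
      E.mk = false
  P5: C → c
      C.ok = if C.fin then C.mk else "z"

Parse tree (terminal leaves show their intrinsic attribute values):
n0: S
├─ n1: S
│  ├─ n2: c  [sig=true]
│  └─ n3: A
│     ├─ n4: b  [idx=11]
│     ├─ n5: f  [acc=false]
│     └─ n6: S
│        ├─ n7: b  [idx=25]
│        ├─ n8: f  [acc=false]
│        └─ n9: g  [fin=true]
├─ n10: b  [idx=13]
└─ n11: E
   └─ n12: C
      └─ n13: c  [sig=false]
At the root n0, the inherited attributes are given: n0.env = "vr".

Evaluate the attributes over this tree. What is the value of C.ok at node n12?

"z"

1. n0.env = "vr"  [given at root]
2. n1.env = "wvr"  ["w" ++ S₀.env]
3. n2.sig = true  [terminal]
4. n3.sig = false  [false]
5. n4.idx = 11  [terminal]
6. n5.acc = false  [terminal]
7. n6.env = "kn"  ["kn"]
8. n7.idx = 25  [terminal]
9. n8.acc = false  [terminal]
10. n9.fin = true  [terminal]
11. n6.ok = -8  [len(S.env) - 10]
12. n6.cnt = 8  [8]
13. n3.lim = 20  [S.ok + 28]
14. n1.ok = -8  [-8]
15. n1.cnt = 9  [9]
16. n10.idx = 13  [terminal]
17. n11.depth = -5  [S₁.cnt + b.idx - 27]
18. n12.fin = false  [E.depth > -5]
19. n12.mk = "wy"  ["wy"]
20. n12.live = 23  [23]
21. n13.sig = false  [terminal]
22. n12.ok = "z"  [if C.fin then C.mk else "z"]
23. n11.mk = false  [false]
24. n0.ok = 9  [S₁.ok * -1 + 1]
25. n0.cnt = 1  [S₁.ok + 9]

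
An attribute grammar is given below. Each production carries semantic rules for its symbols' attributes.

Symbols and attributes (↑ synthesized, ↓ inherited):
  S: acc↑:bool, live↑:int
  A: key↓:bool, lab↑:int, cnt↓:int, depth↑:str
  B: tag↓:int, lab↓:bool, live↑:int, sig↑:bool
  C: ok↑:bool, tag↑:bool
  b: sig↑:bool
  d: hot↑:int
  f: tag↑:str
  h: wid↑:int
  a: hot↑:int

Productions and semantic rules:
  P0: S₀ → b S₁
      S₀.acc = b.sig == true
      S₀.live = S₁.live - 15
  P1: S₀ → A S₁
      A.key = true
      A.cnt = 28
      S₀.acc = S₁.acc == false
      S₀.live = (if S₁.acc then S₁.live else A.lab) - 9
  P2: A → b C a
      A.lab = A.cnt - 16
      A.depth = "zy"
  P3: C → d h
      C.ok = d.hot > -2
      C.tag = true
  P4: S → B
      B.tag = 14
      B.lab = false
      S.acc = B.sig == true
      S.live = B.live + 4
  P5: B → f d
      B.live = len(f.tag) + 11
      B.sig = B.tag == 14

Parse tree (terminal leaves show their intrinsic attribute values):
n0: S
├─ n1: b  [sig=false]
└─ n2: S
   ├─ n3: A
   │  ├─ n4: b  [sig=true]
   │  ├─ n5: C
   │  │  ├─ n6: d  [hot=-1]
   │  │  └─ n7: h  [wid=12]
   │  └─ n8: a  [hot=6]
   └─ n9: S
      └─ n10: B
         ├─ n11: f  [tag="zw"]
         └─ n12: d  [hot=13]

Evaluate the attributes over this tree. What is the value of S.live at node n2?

8

1. n1.sig = false  [terminal]
2. n3.key = true  [true]
3. n3.cnt = 28  [28]
4. n4.sig = true  [terminal]
5. n6.hot = -1  [terminal]
6. n7.wid = 12  [terminal]
7. n5.ok = true  [d.hot > -2]
8. n5.tag = true  [true]
9. n8.hot = 6  [terminal]
10. n3.lab = 12  [A.cnt - 16]
11. n3.depth = "zy"  ["zy"]
12. n10.tag = 14  [14]
13. n10.lab = false  [false]
14. n11.tag = "zw"  [terminal]
15. n12.hot = 13  [terminal]
16. n10.live = 13  [len(f.tag) + 11]
17. n10.sig = true  [B.tag == 14]
18. n9.acc = true  [B.sig == true]
19. n9.live = 17  [B.live + 4]
20. n2.acc = false  [S₁.acc == false]
21. n2.live = 8  [(if S₁.acc then S₁.live else A.lab) - 9]
22. n0.acc = false  [b.sig == true]
23. n0.live = -7  [S₁.live - 15]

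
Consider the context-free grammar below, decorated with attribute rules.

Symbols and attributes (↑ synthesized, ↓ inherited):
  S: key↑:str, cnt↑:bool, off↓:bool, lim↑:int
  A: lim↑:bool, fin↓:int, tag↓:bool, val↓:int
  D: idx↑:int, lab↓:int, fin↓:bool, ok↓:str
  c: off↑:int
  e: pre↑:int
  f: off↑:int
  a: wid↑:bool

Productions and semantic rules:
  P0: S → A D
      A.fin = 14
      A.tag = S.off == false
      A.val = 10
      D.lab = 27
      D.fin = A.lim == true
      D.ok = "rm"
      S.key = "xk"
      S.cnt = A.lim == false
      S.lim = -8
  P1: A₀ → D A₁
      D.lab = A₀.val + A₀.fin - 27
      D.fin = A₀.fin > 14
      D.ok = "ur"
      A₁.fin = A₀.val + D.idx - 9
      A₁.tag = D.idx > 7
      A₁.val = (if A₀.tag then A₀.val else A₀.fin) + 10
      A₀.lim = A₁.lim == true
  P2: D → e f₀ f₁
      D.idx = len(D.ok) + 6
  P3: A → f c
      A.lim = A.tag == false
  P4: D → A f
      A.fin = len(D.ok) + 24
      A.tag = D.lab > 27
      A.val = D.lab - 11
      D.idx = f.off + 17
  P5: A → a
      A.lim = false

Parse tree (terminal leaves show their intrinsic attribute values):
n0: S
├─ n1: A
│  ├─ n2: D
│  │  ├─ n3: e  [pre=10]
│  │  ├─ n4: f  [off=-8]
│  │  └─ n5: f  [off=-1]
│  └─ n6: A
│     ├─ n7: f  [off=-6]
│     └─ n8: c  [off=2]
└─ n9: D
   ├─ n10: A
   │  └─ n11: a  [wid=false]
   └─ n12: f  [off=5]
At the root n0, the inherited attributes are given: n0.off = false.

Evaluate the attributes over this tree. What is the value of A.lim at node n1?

1. n0.off = false  [given at root]
2. n1.fin = 14  [14]
3. n1.tag = true  [S.off == false]
4. n1.val = 10  [10]
5. n2.lab = -3  [A₀.val + A₀.fin - 27]
6. n2.fin = false  [A₀.fin > 14]
7. n2.ok = "ur"  ["ur"]
8. n3.pre = 10  [terminal]
9. n4.off = -8  [terminal]
10. n5.off = -1  [terminal]
11. n2.idx = 8  [len(D.ok) + 6]
12. n6.fin = 9  [A₀.val + D.idx - 9]
13. n6.tag = true  [D.idx > 7]
14. n6.val = 20  [(if A₀.tag then A₀.val else A₀.fin) + 10]
15. n7.off = -6  [terminal]
16. n8.off = 2  [terminal]
17. n6.lim = false  [A.tag == false]
18. n1.lim = false  [A₁.lim == true]
19. n9.lab = 27  [27]
20. n9.fin = false  [A.lim == true]
21. n9.ok = "rm"  ["rm"]
22. n10.fin = 26  [len(D.ok) + 24]
23. n10.tag = false  [D.lab > 27]
24. n10.val = 16  [D.lab - 11]
25. n11.wid = false  [terminal]
26. n10.lim = false  [false]
27. n12.off = 5  [terminal]
28. n9.idx = 22  [f.off + 17]
29. n0.key = "xk"  ["xk"]
30. n0.cnt = true  [A.lim == false]
31. n0.lim = -8  [-8]

false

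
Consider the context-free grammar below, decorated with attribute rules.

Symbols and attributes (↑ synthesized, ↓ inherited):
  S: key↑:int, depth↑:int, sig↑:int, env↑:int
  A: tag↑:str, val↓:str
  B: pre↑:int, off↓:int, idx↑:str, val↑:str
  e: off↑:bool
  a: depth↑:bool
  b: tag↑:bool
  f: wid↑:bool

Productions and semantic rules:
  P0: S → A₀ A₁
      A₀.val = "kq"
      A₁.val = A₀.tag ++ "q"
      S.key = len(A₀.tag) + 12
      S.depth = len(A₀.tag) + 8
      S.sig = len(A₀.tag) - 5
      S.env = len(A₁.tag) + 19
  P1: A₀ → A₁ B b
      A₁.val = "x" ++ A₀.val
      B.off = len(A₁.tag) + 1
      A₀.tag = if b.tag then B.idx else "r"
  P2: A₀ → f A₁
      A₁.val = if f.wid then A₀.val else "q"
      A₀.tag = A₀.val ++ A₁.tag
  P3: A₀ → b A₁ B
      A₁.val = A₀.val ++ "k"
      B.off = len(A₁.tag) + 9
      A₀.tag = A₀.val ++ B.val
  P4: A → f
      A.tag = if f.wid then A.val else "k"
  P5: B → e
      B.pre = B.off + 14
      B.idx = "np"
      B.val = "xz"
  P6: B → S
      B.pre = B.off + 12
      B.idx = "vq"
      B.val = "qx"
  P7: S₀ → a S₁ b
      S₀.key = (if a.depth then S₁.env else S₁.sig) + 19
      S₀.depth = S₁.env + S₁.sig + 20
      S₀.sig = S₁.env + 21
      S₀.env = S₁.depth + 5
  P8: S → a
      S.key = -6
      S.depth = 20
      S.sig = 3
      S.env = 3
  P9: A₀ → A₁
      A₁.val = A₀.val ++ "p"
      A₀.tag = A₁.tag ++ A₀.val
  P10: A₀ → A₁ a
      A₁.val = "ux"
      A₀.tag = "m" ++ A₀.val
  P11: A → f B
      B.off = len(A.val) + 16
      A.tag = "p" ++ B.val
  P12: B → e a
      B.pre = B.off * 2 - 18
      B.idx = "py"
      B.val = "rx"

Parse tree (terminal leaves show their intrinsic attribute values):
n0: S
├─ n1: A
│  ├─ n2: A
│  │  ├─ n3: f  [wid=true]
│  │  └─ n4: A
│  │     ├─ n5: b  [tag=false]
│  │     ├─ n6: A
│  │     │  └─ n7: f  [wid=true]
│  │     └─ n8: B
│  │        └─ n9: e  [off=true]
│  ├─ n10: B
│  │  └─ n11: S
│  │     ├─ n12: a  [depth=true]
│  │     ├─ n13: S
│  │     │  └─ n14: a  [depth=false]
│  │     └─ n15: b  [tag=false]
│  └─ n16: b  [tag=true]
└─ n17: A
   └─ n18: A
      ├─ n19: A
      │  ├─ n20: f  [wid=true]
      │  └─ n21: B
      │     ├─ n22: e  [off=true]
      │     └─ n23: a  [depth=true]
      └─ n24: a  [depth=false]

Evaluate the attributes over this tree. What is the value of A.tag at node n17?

"mvqqpvqq"

1. n1.val = "kq"  ["kq"]
2. n2.val = "xkq"  ["x" ++ A₀.val]
3. n3.wid = true  [terminal]
4. n4.val = "xkq"  [if f.wid then A₀.val else "q"]
5. n5.tag = false  [terminal]
6. n6.val = "xkqk"  [A₀.val ++ "k"]
7. n7.wid = true  [terminal]
8. n6.tag = "xkqk"  [if f.wid then A.val else "k"]
9. n8.off = 13  [len(A₁.tag) + 9]
10. n9.off = true  [terminal]
11. n8.pre = 27  [B.off + 14]
12. n8.idx = "np"  ["np"]
13. n8.val = "xz"  ["xz"]
14. n4.tag = "xkqxz"  [A₀.val ++ B.val]
15. n2.tag = "xkqxkqxz"  [A₀.val ++ A₁.tag]
16. n10.off = 9  [len(A₁.tag) + 1]
17. n12.depth = true  [terminal]
18. n14.depth = false  [terminal]
19. n13.key = -6  [-6]
20. n13.depth = 20  [20]
21. n13.sig = 3  [3]
22. n13.env = 3  [3]
23. n15.tag = false  [terminal]
24. n11.key = 22  [(if a.depth then S₁.env else S₁.sig) + 19]
25. n11.depth = 26  [S₁.env + S₁.sig + 20]
26. n11.sig = 24  [S₁.env + 21]
27. n11.env = 25  [S₁.depth + 5]
28. n10.pre = 21  [B.off + 12]
29. n10.idx = "vq"  ["vq"]
30. n10.val = "qx"  ["qx"]
31. n16.tag = true  [terminal]
32. n1.tag = "vq"  [if b.tag then B.idx else "r"]
33. n17.val = "vqq"  [A₀.tag ++ "q"]
34. n18.val = "vqqp"  [A₀.val ++ "p"]
35. n19.val = "ux"  ["ux"]
36. n20.wid = true  [terminal]
37. n21.off = 18  [len(A.val) + 16]
38. n22.off = true  [terminal]
39. n23.depth = true  [terminal]
40. n21.pre = 18  [B.off * 2 - 18]
41. n21.idx = "py"  ["py"]
42. n21.val = "rx"  ["rx"]
43. n19.tag = "prx"  ["p" ++ B.val]
44. n24.depth = false  [terminal]
45. n18.tag = "mvqqp"  ["m" ++ A₀.val]
46. n17.tag = "mvqqpvqq"  [A₁.tag ++ A₀.val]
47. n0.key = 14  [len(A₀.tag) + 12]
48. n0.depth = 10  [len(A₀.tag) + 8]
49. n0.sig = -3  [len(A₀.tag) - 5]
50. n0.env = 27  [len(A₁.tag) + 19]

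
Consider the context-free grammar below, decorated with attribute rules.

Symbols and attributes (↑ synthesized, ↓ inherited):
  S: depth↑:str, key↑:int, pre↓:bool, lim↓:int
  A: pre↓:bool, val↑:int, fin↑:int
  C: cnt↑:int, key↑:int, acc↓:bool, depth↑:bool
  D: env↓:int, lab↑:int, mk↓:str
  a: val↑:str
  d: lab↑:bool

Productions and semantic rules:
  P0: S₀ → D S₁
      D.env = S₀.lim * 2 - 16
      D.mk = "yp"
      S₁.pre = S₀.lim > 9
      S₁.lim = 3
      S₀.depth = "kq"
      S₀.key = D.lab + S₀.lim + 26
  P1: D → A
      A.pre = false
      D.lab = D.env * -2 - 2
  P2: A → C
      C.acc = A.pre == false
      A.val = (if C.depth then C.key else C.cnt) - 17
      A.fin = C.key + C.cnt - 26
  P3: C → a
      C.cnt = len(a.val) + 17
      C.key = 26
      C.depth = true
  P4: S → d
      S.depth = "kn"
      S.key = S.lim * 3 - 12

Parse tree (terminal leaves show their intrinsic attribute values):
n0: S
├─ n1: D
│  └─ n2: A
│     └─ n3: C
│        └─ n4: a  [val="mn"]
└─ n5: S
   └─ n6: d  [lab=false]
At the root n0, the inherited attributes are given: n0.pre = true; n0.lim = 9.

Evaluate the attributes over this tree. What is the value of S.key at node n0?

29

1. n0.pre = true  [given at root]
2. n0.lim = 9  [given at root]
3. n1.env = 2  [S₀.lim * 2 - 16]
4. n1.mk = "yp"  ["yp"]
5. n2.pre = false  [false]
6. n3.acc = true  [A.pre == false]
7. n4.val = "mn"  [terminal]
8. n3.cnt = 19  [len(a.val) + 17]
9. n3.key = 26  [26]
10. n3.depth = true  [true]
11. n2.val = 9  [(if C.depth then C.key else C.cnt) - 17]
12. n2.fin = 19  [C.key + C.cnt - 26]
13. n1.lab = -6  [D.env * -2 - 2]
14. n5.pre = false  [S₀.lim > 9]
15. n5.lim = 3  [3]
16. n6.lab = false  [terminal]
17. n5.depth = "kn"  ["kn"]
18. n5.key = -3  [S.lim * 3 - 12]
19. n0.depth = "kq"  ["kq"]
20. n0.key = 29  [D.lab + S₀.lim + 26]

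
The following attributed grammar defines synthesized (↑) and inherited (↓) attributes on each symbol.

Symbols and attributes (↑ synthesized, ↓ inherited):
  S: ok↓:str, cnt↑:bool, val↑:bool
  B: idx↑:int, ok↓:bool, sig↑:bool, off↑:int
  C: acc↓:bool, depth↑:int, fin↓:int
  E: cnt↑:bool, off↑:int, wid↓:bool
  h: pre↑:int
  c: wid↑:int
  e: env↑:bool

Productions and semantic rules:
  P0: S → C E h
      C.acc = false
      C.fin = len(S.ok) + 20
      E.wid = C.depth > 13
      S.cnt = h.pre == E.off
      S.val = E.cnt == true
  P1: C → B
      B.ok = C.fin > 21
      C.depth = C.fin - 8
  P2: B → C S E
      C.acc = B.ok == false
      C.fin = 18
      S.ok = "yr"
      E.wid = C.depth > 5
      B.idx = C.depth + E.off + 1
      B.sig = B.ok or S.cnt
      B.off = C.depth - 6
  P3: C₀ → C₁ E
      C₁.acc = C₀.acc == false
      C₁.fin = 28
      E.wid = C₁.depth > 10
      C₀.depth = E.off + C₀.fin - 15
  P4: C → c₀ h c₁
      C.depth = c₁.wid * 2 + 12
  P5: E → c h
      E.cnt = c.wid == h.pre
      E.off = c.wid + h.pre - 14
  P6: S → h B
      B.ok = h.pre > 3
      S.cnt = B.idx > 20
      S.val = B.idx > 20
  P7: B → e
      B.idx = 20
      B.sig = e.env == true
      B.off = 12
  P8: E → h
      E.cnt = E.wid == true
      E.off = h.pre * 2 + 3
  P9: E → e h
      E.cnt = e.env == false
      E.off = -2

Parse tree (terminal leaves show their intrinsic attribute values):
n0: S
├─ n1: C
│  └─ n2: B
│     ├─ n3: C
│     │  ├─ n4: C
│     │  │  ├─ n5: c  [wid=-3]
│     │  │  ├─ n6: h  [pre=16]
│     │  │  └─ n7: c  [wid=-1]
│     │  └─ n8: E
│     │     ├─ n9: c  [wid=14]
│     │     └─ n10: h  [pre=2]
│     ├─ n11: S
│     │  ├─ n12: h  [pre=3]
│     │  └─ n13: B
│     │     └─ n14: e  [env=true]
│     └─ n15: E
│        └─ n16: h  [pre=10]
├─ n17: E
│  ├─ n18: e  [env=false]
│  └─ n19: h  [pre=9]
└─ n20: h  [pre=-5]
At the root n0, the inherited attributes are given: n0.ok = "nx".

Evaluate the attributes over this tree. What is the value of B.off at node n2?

-1

1. n0.ok = "nx"  [given at root]
2. n1.acc = false  [false]
3. n1.fin = 22  [len(S.ok) + 20]
4. n2.ok = true  [C.fin > 21]
5. n3.acc = false  [B.ok == false]
6. n3.fin = 18  [18]
7. n4.acc = true  [C₀.acc == false]
8. n4.fin = 28  [28]
9. n5.wid = -3  [terminal]
10. n6.pre = 16  [terminal]
11. n7.wid = -1  [terminal]
12. n4.depth = 10  [c₁.wid * 2 + 12]
13. n8.wid = false  [C₁.depth > 10]
14. n9.wid = 14  [terminal]
15. n10.pre = 2  [terminal]
16. n8.cnt = false  [c.wid == h.pre]
17. n8.off = 2  [c.wid + h.pre - 14]
18. n3.depth = 5  [E.off + C₀.fin - 15]
19. n11.ok = "yr"  ["yr"]
20. n12.pre = 3  [terminal]
21. n13.ok = false  [h.pre > 3]
22. n14.env = true  [terminal]
23. n13.idx = 20  [20]
24. n13.sig = true  [e.env == true]
25. n13.off = 12  [12]
26. n11.cnt = false  [B.idx > 20]
27. n11.val = false  [B.idx > 20]
28. n15.wid = false  [C.depth > 5]
29. n16.pre = 10  [terminal]
30. n15.cnt = false  [E.wid == true]
31. n15.off = 23  [h.pre * 2 + 3]
32. n2.idx = 29  [C.depth + E.off + 1]
33. n2.sig = true  [B.ok or S.cnt]
34. n2.off = -1  [C.depth - 6]
35. n1.depth = 14  [C.fin - 8]
36. n17.wid = true  [C.depth > 13]
37. n18.env = false  [terminal]
38. n19.pre = 9  [terminal]
39. n17.cnt = true  [e.env == false]
40. n17.off = -2  [-2]
41. n20.pre = -5  [terminal]
42. n0.cnt = false  [h.pre == E.off]
43. n0.val = true  [E.cnt == true]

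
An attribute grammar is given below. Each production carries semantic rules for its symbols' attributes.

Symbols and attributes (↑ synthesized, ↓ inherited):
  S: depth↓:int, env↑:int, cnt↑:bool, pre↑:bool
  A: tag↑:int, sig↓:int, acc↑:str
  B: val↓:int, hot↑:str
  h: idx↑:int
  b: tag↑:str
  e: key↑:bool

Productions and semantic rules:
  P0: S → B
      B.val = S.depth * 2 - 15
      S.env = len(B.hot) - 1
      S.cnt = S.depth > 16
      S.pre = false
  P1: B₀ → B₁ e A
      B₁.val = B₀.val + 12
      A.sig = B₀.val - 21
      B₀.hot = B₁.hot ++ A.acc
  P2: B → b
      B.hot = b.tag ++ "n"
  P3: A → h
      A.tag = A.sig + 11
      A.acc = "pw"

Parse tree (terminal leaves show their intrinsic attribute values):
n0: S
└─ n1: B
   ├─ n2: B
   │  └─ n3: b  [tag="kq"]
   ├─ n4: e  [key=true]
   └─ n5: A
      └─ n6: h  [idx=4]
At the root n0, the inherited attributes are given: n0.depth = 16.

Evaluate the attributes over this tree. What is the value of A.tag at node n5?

1. n0.depth = 16  [given at root]
2. n1.val = 17  [S.depth * 2 - 15]
3. n2.val = 29  [B₀.val + 12]
4. n3.tag = "kq"  [terminal]
5. n2.hot = "kqn"  [b.tag ++ "n"]
6. n4.key = true  [terminal]
7. n5.sig = -4  [B₀.val - 21]
8. n6.idx = 4  [terminal]
9. n5.tag = 7  [A.sig + 11]
10. n5.acc = "pw"  ["pw"]
11. n1.hot = "kqnpw"  [B₁.hot ++ A.acc]
12. n0.env = 4  [len(B.hot) - 1]
13. n0.cnt = false  [S.depth > 16]
14. n0.pre = false  [false]

7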